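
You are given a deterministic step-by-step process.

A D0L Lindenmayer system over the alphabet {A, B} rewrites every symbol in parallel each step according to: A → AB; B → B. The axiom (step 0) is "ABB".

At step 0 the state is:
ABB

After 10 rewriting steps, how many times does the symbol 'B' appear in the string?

12

t=0: ABB
t=1: ABBB
t=2: ABBBB
t=3: ABBBBB
t=4: ABBBBBB
t=5: ABBBBBBB
t=6: ABBBBBBBB
t=7: ABBBBBBBBB
t=8: ABBBBBBBBBB
t=9: ABBBBBBBBBBB
t=10: ABBBBBBBBBBBB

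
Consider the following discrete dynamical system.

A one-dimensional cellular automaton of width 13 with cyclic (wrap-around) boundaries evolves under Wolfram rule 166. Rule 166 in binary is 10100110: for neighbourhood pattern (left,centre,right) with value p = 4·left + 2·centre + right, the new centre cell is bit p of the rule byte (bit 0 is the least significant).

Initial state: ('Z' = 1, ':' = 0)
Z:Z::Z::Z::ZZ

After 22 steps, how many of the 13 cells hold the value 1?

0) Z:Z::Z::Z::ZZ
1) :ZZ:ZZ:ZZ:Z:Z
2) Z::Z::Z::ZZZZ
3) ::ZZ:ZZ:Z:ZZZ
4) :Z::Z::ZZZ:Z:
5) ZZ:ZZ:Z:Z:ZZ:
6) ::Z::ZZZZZ::Z
7) :ZZ:Z:ZZZ::ZZ
8) Z::ZZZ:Z::Z::
9) Z:Z:Z:ZZ:ZZ:Z
10) :ZZZZZ::Z::Z:
11) Z:ZZZ::ZZ:ZZ:
12) ZZ:Z::Z::Z::Z
13) Z:ZZ:ZZ:ZZ:Z:
14) ZZ::Z::Z::ZZZ
15) Z::ZZ:ZZ:Z:ZZ
16) ::Z::Z::ZZZ:Z
17) :ZZ:ZZ:Z:Z:ZZ
18) Z::Z::ZZZZZ::
19) Z:ZZ:Z:ZZZ::Z
20) :Z::ZZZ:Z::Z:
21) ZZ:Z:Z:ZZ:ZZ:
22) ::ZZZZZ::Z::Z

7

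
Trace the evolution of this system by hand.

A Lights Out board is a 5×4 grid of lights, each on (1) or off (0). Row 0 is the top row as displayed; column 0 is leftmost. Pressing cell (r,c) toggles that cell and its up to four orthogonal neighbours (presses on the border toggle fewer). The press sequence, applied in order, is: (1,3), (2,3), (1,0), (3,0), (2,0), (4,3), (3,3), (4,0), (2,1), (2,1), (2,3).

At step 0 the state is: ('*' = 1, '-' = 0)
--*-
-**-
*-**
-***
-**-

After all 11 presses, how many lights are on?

k=0  --*-
-**-
*-**
-***
-**-
k=1  --**
-*-*
*-*-
-***
-**-
k=2  --**
-*--
*--*
-**-
-**-
k=3  *-**
*---
---*
-**-
-**-
k=4  *-**
*---
*--*
*-*-
***-
k=5  *-**
----
-*-*
--*-
***-
k=6  *-**
----
-*-*
--**
**-*
k=7  *-**
----
-*--
----
**--
k=8  *-**
----
-*--
*---
----
k=9  *-**
-*--
*-*-
**--
----
k=10  *-**
----
-*--
*---
----
k=11  *-**
---*
-***
*--*
----

9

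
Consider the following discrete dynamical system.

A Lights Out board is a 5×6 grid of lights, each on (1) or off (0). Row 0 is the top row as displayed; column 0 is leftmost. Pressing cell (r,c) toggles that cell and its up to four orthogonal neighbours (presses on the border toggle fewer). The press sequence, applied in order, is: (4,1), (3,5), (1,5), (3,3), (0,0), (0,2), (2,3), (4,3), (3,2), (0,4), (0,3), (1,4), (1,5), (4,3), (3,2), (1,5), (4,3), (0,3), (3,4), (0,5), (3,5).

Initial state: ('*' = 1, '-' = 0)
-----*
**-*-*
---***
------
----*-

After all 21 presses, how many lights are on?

k=0  -----*
**-*-*
---***
------
----*-
k=1  -----*
**-*-*
---***
-*----
***-*-
k=2  -----*
**-*-*
---**-
-*--**
***-**
k=3  ------
**-**-
---***
-*--**
***-**
k=4  ------
**-**-
----**
-***-*
******
k=5  **----
-*-**-
----**
-***-*
******
k=6  *-**--
-****-
----**
-***-*
******
k=7  *-**--
-**-*-
--**-*
-**--*
******
k=8  *-**--
-**-*-
--**-*
-***-*
**---*
k=9  *-**--
-**-*-
---*-*
-----*
***--*
k=10  *-*-**
-**---
---*-*
-----*
***--*
k=11  *--*-*
-***--
---*-*
-----*
***--*
k=12  *--***
-**-**
---***
-----*
***--*
k=13  *--**-
-**---
---**-
-----*
***--*
k=14  *--**-
-**---
---**-
---*-*
**-***
k=15  *--**-
-**---
--***-
-**--*
******
k=16  *--***
-**-**
--****
-**--*
******
k=17  *--***
-**-**
--****
-***-*
**---*
k=18  *-*--*
-*****
--****
-***-*
**---*
k=19  *-*--*
-*****
--**-*
-**-*-
**--**
k=20  *-*-*-
-****-
--**-*
-**-*-
**--**
k=21  *-*-*-
-****-
--**--
-**--*
**--*-

15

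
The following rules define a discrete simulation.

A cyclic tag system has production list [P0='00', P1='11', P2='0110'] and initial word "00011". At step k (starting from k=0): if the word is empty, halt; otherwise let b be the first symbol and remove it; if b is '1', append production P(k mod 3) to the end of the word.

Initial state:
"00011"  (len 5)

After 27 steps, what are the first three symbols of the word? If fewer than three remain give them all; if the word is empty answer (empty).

000

0) "00011"  (len 5)
1) "0011"  (len 4)
2) "011"  (len 3)
3) "11"  (len 2)
4) "100"  (len 3)
5) "0011"  (len 4)
6) "011"  (len 3)
7) "11"  (len 2)
8) "111"  (len 3)
9) "110110"  (len 6)
10) "1011000"  (len 7)
11) "01100011"  (len 8)
12) "1100011"  (len 7)
13) "10001100"  (len 8)
14) "000110011"  (len 9)
15) "00110011"  (len 8)
16) "0110011"  (len 7)
17) "110011"  (len 6)
18) "100110110"  (len 9)
19) "0011011000"  (len 10)
20) "011011000"  (len 9)
21) "11011000"  (len 8)
22) "101100000"  (len 9)
23) "0110000011"  (len 10)
24) "110000011"  (len 9)
25) "1000001100"  (len 10)
26) "00000110011"  (len 11)
27) "0000110011"  (len 10)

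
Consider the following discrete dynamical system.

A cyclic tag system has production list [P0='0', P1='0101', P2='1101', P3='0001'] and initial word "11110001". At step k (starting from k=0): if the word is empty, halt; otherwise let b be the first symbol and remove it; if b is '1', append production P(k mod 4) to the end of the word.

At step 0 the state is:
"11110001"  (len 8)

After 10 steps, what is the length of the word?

15

k=0  "11110001"  (len 8)
k=1  "11100010"  (len 8)
k=2  "11000100101"  (len 11)
k=3  "10001001011101"  (len 14)
k=4  "00010010111010001"  (len 17)
k=5  "0010010111010001"  (len 16)
k=6  "010010111010001"  (len 15)
k=7  "10010111010001"  (len 14)
k=8  "00101110100010001"  (len 17)
k=9  "0101110100010001"  (len 16)
k=10  "101110100010001"  (len 15)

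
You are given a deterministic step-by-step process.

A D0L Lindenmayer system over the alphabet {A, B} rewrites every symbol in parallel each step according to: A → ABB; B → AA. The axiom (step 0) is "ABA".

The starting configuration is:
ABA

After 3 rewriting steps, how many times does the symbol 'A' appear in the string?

gen 0: ABA
gen 1: ABBAAABB
gen 2: ABBAAAAABBABBABBAAAA
gen 3: ABBAAAAABBABBABBABBABBAAAAABBAAAAABBAAAAABBABBABBABB

28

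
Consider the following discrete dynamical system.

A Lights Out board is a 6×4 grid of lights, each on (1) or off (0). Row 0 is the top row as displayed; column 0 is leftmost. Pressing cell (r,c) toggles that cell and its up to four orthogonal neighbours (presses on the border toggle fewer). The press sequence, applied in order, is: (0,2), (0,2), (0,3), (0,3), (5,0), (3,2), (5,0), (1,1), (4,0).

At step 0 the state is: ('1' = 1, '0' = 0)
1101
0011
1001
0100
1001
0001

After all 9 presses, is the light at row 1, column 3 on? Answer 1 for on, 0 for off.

1

step 0: 1101
0011
1001
0100
1001
0001
step 1: 1010
0001
1001
0100
1001
0001
step 2: 1101
0011
1001
0100
1001
0001
step 3: 1110
0010
1001
0100
1001
0001
step 4: 1101
0011
1001
0100
1001
0001
step 5: 1101
0011
1001
0100
0001
1101
step 6: 1101
0011
1011
0011
0011
1101
step 7: 1101
0011
1011
0011
1011
0001
step 8: 1001
1101
1111
0011
1011
0001
step 9: 1001
1101
1111
1011
0111
1001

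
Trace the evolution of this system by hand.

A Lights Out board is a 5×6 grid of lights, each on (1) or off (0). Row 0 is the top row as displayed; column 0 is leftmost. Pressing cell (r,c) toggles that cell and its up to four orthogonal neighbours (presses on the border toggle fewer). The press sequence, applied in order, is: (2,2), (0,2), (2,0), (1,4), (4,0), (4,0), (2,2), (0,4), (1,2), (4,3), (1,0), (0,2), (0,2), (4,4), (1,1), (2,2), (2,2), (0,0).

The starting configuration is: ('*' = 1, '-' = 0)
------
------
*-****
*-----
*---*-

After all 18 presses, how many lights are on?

k=0  ------
------
*-****
*-----
*---*-
k=1  ------
--*---
**--**
*-*---
*---*-
k=2  -***--
------
**--**
*-*---
*---*-
k=3  -***--
*-----
----**
--*---
*---*-
k=4  -****-
*--***
-----*
--*---
*---*-
k=5  -****-
*--***
-----*
*-*---
-*--*-
k=6  -****-
*--***
-----*
--*---
*---*-
k=7  -****-
*-****
-***-*
------
*---*-
k=8  -**--*
*-**-*
-***-*
------
*---*-
k=9  -*---*
**---*
-*-*-*
------
*---*-
k=10  -*---*
**---*
-*-*-*
---*--
*-**--
k=11  **---*
-----*
**-*-*
---*--
*-**--
k=12  *-**-*
--*--*
**-*-*
---*--
*-**--
k=13  **---*
-----*
**-*-*
---*--
*-**--
k=14  **---*
-----*
**-*-*
---**-
*-*-**
k=15  *----*
***--*
*--*-*
---**-
*-*-**
k=16  *----*
**---*
***--*
--***-
*-*-**
k=17  *----*
***--*
*--*-*
---**-
*-*-**
k=18  -*---*
-**--*
*--*-*
---**-
*-*-**

14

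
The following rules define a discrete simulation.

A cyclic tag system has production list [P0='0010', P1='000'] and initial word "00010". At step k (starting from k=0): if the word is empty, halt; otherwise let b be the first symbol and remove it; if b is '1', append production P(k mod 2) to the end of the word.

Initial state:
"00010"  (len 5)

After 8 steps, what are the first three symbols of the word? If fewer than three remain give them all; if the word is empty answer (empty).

(empty)

step 0: "00010"  (len 5)
step 1: "0010"  (len 4)
step 2: "010"  (len 3)
step 3: "10"  (len 2)
step 4: "0000"  (len 4)
step 5: "000"  (len 3)
step 6: "00"  (len 2)
step 7: "0"  (len 1)
step 8: (halted — word empty)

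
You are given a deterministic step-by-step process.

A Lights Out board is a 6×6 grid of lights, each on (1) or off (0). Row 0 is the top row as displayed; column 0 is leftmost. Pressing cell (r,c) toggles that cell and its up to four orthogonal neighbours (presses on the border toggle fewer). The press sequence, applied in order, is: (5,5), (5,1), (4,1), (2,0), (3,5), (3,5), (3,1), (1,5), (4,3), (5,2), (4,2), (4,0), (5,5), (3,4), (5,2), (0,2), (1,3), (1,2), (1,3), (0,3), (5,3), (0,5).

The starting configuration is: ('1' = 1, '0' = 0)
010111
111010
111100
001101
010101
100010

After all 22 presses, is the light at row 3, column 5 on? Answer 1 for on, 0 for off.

[0] 010111
111010
111100
001101
010101
100010
[1] 010111
111010
111100
001101
010100
100001
[2] 010111
111010
111100
001101
000100
011001
[3] 010111
111010
111100
011101
111100
001001
[4] 010111
011010
001100
111101
111100
001001
[5] 010111
011010
001101
111110
111101
001001
[6] 010111
011010
001100
111101
111100
001001
[7] 010111
011010
011100
000101
101100
001001
[8] 010110
011001
011101
000101
101100
001001
[9] 010110
011001
011101
000001
100010
001101
[10] 010110
011001
011101
000001
101010
010001
[11] 010110
011001
011101
001001
110110
011001
[12] 010110
011001
011101
101001
000110
111001
[13] 010110
011001
011101
101001
000111
111010
[14] 010110
011001
011111
101110
000101
111010
[15] 010110
011001
011111
101110
001101
100110
[16] 001010
010001
011111
101110
001101
100110
[17] 001110
011111
011011
101110
001101
100110
[18] 000110
000011
010011
101110
001101
100110
[19] 000010
001101
010111
101110
001101
100110
[20] 001100
001001
010111
101110
001101
100110
[21] 001100
001001
010111
101110
001001
101000
[22] 001111
001000
010111
101110
001001
101000

0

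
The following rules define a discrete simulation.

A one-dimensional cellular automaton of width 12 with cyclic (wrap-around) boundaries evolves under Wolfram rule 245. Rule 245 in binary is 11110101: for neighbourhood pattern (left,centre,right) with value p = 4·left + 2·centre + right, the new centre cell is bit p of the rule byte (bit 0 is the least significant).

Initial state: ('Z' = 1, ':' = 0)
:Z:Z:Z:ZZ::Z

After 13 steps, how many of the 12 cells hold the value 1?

gen 0: :Z:Z:Z:ZZ::Z
gen 1: ZZZZZZZ:ZZ:Z
gen 2: ZZZZZZZZ:ZZ:
gen 3: :ZZZZZZZZ:ZZ
gen 4: Z:ZZZZZZZZ:Z
gen 5: ZZ:ZZZZZZZZ:
gen 6: :ZZ:ZZZZZZZZ
gen 7: Z:ZZ:ZZZZZZZ
gen 8: ZZ:ZZ:ZZZZZZ
gen 9: ZZZ:ZZ:ZZZZZ
gen 10: ZZZZ:ZZ:ZZZZ
gen 11: ZZZZZ:ZZ:ZZZ
gen 12: ZZZZZZ:ZZ:ZZ
gen 13: ZZZZZZZ:ZZ:Z

10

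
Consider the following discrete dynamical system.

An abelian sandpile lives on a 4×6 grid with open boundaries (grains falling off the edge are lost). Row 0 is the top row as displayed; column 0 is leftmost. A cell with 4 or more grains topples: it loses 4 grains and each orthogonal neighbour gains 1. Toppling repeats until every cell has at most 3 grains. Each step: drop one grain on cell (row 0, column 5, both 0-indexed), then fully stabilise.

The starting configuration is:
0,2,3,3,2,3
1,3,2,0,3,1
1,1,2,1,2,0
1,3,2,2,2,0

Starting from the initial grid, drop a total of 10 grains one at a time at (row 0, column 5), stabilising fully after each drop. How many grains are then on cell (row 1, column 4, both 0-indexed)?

[0] 0,2,3,3,2,3
1,3,2,0,3,1
1,1,2,1,2,0
1,3,2,2,2,0
[1] 0,2,3,3,3,0
1,3,2,0,3,2
1,1,2,1,2,0
1,3,2,2,2,0
[2] 0,2,3,3,3,1
1,3,2,0,3,2
1,1,2,1,2,0
1,3,2,2,2,0
[3] 0,2,3,3,3,2
1,3,2,0,3,2
1,1,2,1,2,0
1,3,2,2,2,0
[4] 0,2,3,3,3,3
1,3,2,0,3,2
1,1,2,1,2,0
1,3,2,2,2,0
[5] 0,3,0,1,2,2
1,3,3,2,1,0
1,1,2,1,3,1
1,3,2,2,2,0
[6] 0,3,0,1,2,3
1,3,3,2,1,0
1,1,2,1,3,1
1,3,2,2,2,0
[7] 0,3,0,1,3,0
1,3,3,2,1,1
1,1,2,1,3,1
1,3,2,2,2,0
[8] 0,3,0,1,3,1
1,3,3,2,1,1
1,1,2,1,3,1
1,3,2,2,2,0
[9] 0,3,0,1,3,2
1,3,3,2,1,1
1,1,2,1,3,1
1,3,2,2,2,0
[10] 0,3,0,1,3,3
1,3,3,2,1,1
1,1,2,1,3,1
1,3,2,2,2,0

1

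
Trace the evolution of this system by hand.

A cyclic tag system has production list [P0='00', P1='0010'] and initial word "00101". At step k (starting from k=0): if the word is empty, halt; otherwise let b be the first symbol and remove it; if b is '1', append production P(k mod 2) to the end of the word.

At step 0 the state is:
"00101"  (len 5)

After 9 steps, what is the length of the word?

gen 0: "00101"  (len 5)
gen 1: "0101"  (len 4)
gen 2: "101"  (len 3)
gen 3: "0100"  (len 4)
gen 4: "100"  (len 3)
gen 5: "0000"  (len 4)
gen 6: "000"  (len 3)
gen 7: "00"  (len 2)
gen 8: "0"  (len 1)
gen 9: (halted — word empty)

0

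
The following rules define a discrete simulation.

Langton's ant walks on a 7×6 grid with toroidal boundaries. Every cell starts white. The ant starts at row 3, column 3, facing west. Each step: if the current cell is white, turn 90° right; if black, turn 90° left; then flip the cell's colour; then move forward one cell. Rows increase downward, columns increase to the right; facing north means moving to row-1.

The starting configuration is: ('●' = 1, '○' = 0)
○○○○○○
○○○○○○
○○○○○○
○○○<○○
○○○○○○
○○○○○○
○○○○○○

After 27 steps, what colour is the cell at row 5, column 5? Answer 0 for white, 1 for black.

gen 0: ○○○○○○
○○○○○○
○○○○○○
○○○<○○
○○○○○○
○○○○○○
○○○○○○
gen 1: ○○○○○○
○○○○○○
○○○^○○
○○○●○○
○○○○○○
○○○○○○
○○○○○○
gen 2: ○○○○○○
○○○○○○
○○○●>○
○○○●○○
○○○○○○
○○○○○○
○○○○○○
gen 3: ○○○○○○
○○○○○○
○○○●●○
○○○●v○
○○○○○○
○○○○○○
○○○○○○
gen 4: ○○○○○○
○○○○○○
○○○●●○
○○○<●○
○○○○○○
○○○○○○
○○○○○○
gen 5: ○○○○○○
○○○○○○
○○○●●○
○○○○●○
○○○v○○
○○○○○○
○○○○○○
gen 6: ○○○○○○
○○○○○○
○○○●●○
○○○○●○
○○<●○○
○○○○○○
○○○○○○
gen 7: ○○○○○○
○○○○○○
○○○●●○
○○^○●○
○○●●○○
○○○○○○
○○○○○○
gen 8: ○○○○○○
○○○○○○
○○○●●○
○○●>●○
○○●●○○
○○○○○○
○○○○○○
gen 9: ○○○○○○
○○○○○○
○○○●●○
○○●●●○
○○●v○○
○○○○○○
○○○○○○
gen 10: ○○○○○○
○○○○○○
○○○●●○
○○●●●○
○○●○>○
○○○○○○
○○○○○○
gen 11: ○○○○○○
○○○○○○
○○○●●○
○○●●●○
○○●○●○
○○○○v○
○○○○○○
gen 12: ○○○○○○
○○○○○○
○○○●●○
○○●●●○
○○●○●○
○○○<●○
○○○○○○
gen 13: ○○○○○○
○○○○○○
○○○●●○
○○●●●○
○○●^●○
○○○●●○
○○○○○○
gen 14: ○○○○○○
○○○○○○
○○○●●○
○○●●●○
○○●●>○
○○○●●○
○○○○○○
gen 15: ○○○○○○
○○○○○○
○○○●●○
○○●●^○
○○●●○○
○○○●●○
○○○○○○
gen 16: ○○○○○○
○○○○○○
○○○●●○
○○●<○○
○○●●○○
○○○●●○
○○○○○○
gen 17: ○○○○○○
○○○○○○
○○○●●○
○○●○○○
○○●v○○
○○○●●○
○○○○○○
gen 18: ○○○○○○
○○○○○○
○○○●●○
○○●○○○
○○●○>○
○○○●●○
○○○○○○
gen 19: ○○○○○○
○○○○○○
○○○●●○
○○●○○○
○○●○●○
○○○●v○
○○○○○○
gen 20: ○○○○○○
○○○○○○
○○○●●○
○○●○○○
○○●○●○
○○○●○>
○○○○○○
gen 21: ○○○○○○
○○○○○○
○○○●●○
○○●○○○
○○●○●○
○○○●○●
○○○○○v
gen 22: ○○○○○○
○○○○○○
○○○●●○
○○●○○○
○○●○●○
○○○●○●
○○○○<●
gen 23: ○○○○○○
○○○○○○
○○○●●○
○○●○○○
○○●○●○
○○○●^●
○○○○●●
gen 24: ○○○○○○
○○○○○○
○○○●●○
○○●○○○
○○●○●○
○○○●●>
○○○○●●
gen 25: ○○○○○○
○○○○○○
○○○●●○
○○●○○○
○○●○●^
○○○●●○
○○○○●●
gen 26: ○○○○○○
○○○○○○
○○○●●○
○○●○○○
>○●○●●
○○○●●○
○○○○●●
gen 27: ○○○○○○
○○○○○○
○○○●●○
○○●○○○
●○●○●●
v○○●●○
○○○○●●

0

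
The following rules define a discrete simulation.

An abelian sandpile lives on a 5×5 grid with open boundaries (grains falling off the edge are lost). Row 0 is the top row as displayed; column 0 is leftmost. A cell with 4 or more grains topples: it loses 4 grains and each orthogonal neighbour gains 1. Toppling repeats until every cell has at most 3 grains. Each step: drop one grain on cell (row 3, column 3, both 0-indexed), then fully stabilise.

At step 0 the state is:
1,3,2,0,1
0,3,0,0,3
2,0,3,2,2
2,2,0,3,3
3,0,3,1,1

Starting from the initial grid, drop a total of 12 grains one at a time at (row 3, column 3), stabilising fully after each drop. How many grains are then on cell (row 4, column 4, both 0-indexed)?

1

[0] 1,3,2,0,1
0,3,0,0,3
2,0,3,2,2
2,2,0,3,3
3,0,3,1,1
[1] 1,3,2,0,1
0,3,0,0,3
2,0,3,3,3
2,2,1,1,0
3,0,3,2,2
[2] 1,3,2,0,1
0,3,0,0,3
2,0,3,3,3
2,2,1,2,0
3,0,3,2,2
[3] 1,3,2,0,1
0,3,0,0,3
2,0,3,3,3
2,2,1,3,0
3,0,3,2,2
[4] 1,3,2,0,2
0,3,1,2,0
2,1,0,2,1
2,2,3,1,2
3,0,3,3,2
[5] 1,3,2,0,2
0,3,1,2,0
2,1,0,2,1
2,2,3,2,2
3,0,3,3,2
[6] 1,3,2,0,2
0,3,1,2,0
2,1,0,2,1
2,2,3,3,2
3,0,3,3,2
[7] 1,3,2,0,2
0,3,1,2,0
2,1,1,3,1
2,3,1,2,3
3,1,1,1,3
[8] 1,3,2,0,2
0,3,1,2,0
2,1,1,3,1
2,3,1,3,3
3,1,1,1,3
[9] 1,3,2,0,2
0,3,1,3,0
2,1,2,0,3
2,3,2,2,1
3,1,1,3,0
[10] 1,3,2,0,2
0,3,1,3,0
2,1,2,0,3
2,3,2,3,1
3,1,1,3,0
[11] 1,3,2,0,2
0,3,1,3,0
2,1,2,1,3
2,3,3,1,2
3,1,2,0,1
[12] 1,3,2,0,2
0,3,1,3,0
2,1,2,1,3
2,3,3,2,2
3,1,2,0,1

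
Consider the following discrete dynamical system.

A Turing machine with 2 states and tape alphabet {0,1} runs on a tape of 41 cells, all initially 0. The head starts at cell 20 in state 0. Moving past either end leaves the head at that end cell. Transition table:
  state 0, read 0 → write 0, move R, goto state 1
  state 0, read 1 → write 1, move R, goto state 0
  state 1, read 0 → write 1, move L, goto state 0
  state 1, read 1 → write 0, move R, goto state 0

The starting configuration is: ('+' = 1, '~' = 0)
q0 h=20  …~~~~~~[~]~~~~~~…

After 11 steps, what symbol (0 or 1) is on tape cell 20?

0) q0 h=20  …~~~~~~[~]~~~~~~…
1) q1 h=21  …~~~~~~[~]~~~~~~…
2) q0 h=20  …~~~~~~[~]+~~~~~…
3) q1 h=21  …~~~~~~[+]~~~~~~…
4) q0 h=22  …~~~~~~[~]~~~~~~…
5) q1 h=23  …~~~~~~[~]~~~~~~…
6) q0 h=22  …~~~~~~[~]+~~~~~…
7) q1 h=23  …~~~~~~[+]~~~~~~…
8) q0 h=24  …~~~~~~[~]~~~~~~…
9) q1 h=25  …~~~~~~[~]~~~~~~…
10) q0 h=24  …~~~~~~[~]+~~~~~…
11) q1 h=25  …~~~~~~[+]~~~~~~…

0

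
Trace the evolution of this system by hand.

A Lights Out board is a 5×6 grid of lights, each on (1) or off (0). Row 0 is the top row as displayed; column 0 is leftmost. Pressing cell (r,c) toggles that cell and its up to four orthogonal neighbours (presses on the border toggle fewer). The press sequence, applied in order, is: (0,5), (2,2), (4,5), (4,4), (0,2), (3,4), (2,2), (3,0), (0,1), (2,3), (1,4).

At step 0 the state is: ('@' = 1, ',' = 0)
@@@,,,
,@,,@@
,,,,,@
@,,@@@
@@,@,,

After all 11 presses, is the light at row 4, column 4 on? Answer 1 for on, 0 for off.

step 0: @@@,,,
,@,,@@
,,,,,@
@,,@@@
@@,@,,
step 1: @@@,@@
,@,,@,
,,,,,@
@,,@@@
@@,@,,
step 2: @@@,@@
,@@,@,
,@@@,@
@,@@@@
@@,@,,
step 3: @@@,@@
,@@,@,
,@@@,@
@,@@@,
@@,@@@
step 4: @@@,@@
,@@,@,
,@@@,@
@,@@,,
@@,,,,
step 5: @,,@@@
,@,,@,
,@@@,@
@,@@,,
@@,,,,
step 6: @,,@@@
,@,,@,
,@@@@@
@,@,@@
@@,,@,
step 7: @,,@@@
,@@,@,
,,,,@@
@,,,@@
@@,,@,
step 8: @,,@@@
,@@,@,
@,,,@@
,@,,@@
,@,,@,
step 9: ,@@@@@
,,@,@,
@,,,@@
,@,,@@
,@,,@,
step 10: ,@@@@@
,,@@@,
@,@@,@
,@,@@@
,@,,@,
step 11: ,@@@,@
,,@,,@
@,@@@@
,@,@@@
,@,,@,

1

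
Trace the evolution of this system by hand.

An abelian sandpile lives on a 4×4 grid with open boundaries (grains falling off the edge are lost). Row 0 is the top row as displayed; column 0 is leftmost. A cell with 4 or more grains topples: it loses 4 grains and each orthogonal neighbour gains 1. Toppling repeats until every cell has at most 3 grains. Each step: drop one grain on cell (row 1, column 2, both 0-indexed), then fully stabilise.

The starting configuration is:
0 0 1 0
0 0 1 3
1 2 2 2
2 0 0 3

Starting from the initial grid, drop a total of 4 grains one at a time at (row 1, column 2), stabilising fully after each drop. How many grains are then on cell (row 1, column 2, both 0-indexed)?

2

0) 0 0 1 0
0 0 1 3
1 2 2 2
2 0 0 3
1) 0 0 1 0
0 0 2 3
1 2 2 2
2 0 0 3
2) 0 0 1 0
0 0 3 3
1 2 2 2
2 0 0 3
3) 0 0 2 1
0 1 1 0
1 2 3 3
2 0 0 3
4) 0 0 2 1
0 1 2 0
1 2 3 3
2 0 0 3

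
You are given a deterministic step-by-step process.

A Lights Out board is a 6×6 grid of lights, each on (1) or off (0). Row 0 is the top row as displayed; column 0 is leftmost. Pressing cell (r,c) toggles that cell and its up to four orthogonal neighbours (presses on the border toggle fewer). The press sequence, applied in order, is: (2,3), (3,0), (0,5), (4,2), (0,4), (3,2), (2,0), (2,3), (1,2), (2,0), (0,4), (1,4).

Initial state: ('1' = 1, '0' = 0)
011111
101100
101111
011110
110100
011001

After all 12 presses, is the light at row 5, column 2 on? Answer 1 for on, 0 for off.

0

[0] 011111
101100
101111
011110
110100
011001
[1] 011111
101000
100001
011010
110100
011001
[2] 011111
101000
000001
101010
010100
011001
[3] 011100
101001
000001
101010
010100
011001
[4] 011100
101001
000001
100010
001000
010001
[5] 011011
101011
000001
100010
001000
010001
[6] 011011
101011
001001
111110
000000
010001
[7] 011011
001011
111001
011110
000000
010001
[8] 011011
001111
110111
011010
000000
010001
[9] 010011
010011
111111
011010
000000
010001
[10] 010011
110011
001111
111010
000000
010001
[11] 010100
110001
001111
111010
000000
010001
[12] 010110
110110
001101
111010
000000
010001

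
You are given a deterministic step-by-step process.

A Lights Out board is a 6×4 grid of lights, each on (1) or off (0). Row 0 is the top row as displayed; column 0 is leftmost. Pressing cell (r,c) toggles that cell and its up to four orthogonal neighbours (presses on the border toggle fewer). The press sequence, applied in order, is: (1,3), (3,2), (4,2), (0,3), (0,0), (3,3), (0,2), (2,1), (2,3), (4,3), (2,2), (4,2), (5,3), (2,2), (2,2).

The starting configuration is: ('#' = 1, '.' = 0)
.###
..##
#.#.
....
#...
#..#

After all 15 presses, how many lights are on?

[0] .###
..##
#.#.
....
#...
#..#
[1] .##.
....
#.##
....
#...
#..#
[2] .##.
....
#..#
.###
#.#.
#..#
[3] .##.
....
#..#
.#.#
##.#
#.##
[4] .#.#
...#
#..#
.#.#
##.#
#.##
[5] #..#
#..#
#..#
.#.#
##.#
#.##
[6] #..#
#..#
#...
.##.
##..
#.##
[7] ###.
#.##
#...
.##.
##..
#.##
[8] ###.
####
.##.
..#.
##..
#.##
[9] ###.
###.
.#.#
..##
##..
#.##
[10] ###.
###.
.#.#
..#.
####
#.#.
[11] ###.
##..
..#.
....
####
#.#.
[12] ###.
##..
..#.
..#.
#...
#...
[13] ###.
##..
..#.
..#.
#..#
#.##
[14] ###.
###.
.#.#
....
#..#
#.##
[15] ###.
##..
..#.
..#.
#..#
#.##

12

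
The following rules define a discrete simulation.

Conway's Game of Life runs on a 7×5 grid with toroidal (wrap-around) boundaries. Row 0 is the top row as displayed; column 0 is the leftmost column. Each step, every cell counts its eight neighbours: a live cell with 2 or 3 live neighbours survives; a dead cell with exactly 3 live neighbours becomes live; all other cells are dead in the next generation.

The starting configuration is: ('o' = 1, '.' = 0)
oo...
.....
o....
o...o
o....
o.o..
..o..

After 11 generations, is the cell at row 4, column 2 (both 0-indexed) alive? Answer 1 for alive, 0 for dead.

0

0) oo...
.....
o....
o...o
o....
o.o..
..o..
1) .o...
oo...
o...o
oo..o
o....
.....
o.o..
2) ..o..
.o..o
.....
.o...
oo..o
.o...
.o...
3) ooo..
.....
o....
.o...
.oo..
.oo..
.oo..
4) o.o..
o....
.....
ooo..
o....
o..o.
...o.
5) .o..o
.o...
o....
oo...
o.o..
.....
.ooo.
6) .o.o.
.o...
o....
o...o
o....
...o.
oooo.
7) ...oo
ooo..
oo..o
oo..o
o....
o..o.
oo.o.
8) ...o.
..o..
...o.
.....
.....
o.o..
oo.o.
9) .o.oo
..oo.
.....
.....
.....
o.o.o
oo.o.
10) .o...
..ooo
.....
.....
.....
o.ooo
.....
11) ..oo.
..oo.
...o.
.....
...oo
...oo
ooooo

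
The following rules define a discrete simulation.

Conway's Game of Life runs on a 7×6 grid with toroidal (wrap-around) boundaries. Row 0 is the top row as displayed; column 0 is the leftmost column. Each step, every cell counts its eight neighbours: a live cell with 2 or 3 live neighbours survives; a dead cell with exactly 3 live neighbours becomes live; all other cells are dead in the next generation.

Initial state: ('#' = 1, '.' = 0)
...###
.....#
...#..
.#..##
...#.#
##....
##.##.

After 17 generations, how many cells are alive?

t=0: ...###
.....#
...#..
.#..##
...#.#
##....
##.##.
t=1: ..##..
...#.#
#....#
#.##.#
.##..#
.#.#..
.#.#..
t=2: ...#..
#.##.#
.###..
..##..
.....#
.#.##.
.#.##.
t=3: ##...#
#.....
#.....
.#.##.
......
#..#.#
......
t=4: ##...#
......
##...#
......
#.##.#
......
.#..#.
t=5: ##...#
......
#.....
..#.#.
......
######
.#...#
t=6: .#...#
.#...#
......
......
#.....
.#####
...#..
t=7: ..#.#.
......
......
......
######
######
.#.#.#
t=8: ..###.
......
......
######
......
......
......
t=9: ...#..
...#..
######
######
######
......
...#..
t=10: ..###.
##...#
......
......
......
##...#
......
t=11: ######
######
#.....
......
#.....
#.....
######
t=12: ......
......
#.###.
......
......
..###.
......
t=13: ......
...#..
...#..
...#..
...#..
...#..
...#..
t=14: ......
......
..###.
..###.
..###.
..###.
......
t=15: ......
...#..
..#.#.
.#...#
.#...#
..#.#.
...#..
t=16: ......
...#..
..###.
.##.##
.##.##
..###.
...#..
t=17: ......
..###.
.#...#
......
......
.#...#
..###.

10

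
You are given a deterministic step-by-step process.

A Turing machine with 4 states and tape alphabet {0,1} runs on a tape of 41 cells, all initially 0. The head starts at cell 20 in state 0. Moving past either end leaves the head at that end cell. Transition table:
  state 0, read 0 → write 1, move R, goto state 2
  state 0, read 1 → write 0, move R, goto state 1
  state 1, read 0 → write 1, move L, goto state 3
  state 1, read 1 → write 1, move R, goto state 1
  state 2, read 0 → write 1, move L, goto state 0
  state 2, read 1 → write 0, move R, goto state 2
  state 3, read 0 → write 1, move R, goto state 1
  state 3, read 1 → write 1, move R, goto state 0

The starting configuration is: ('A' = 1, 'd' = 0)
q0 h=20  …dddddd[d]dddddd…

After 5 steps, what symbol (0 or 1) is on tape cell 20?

0

gen 0: q0 h=20  …dddddd[d]dddddd…
gen 1: q2 h=21  …dddddA[d]dddddd…
gen 2: q0 h=20  …dddddd[A]Addddd…
gen 3: q1 h=21  …dddddd[A]dddddd…
gen 4: q1 h=22  …dddddA[d]dddddd…
gen 5: q3 h=21  …dddddd[A]Addddd…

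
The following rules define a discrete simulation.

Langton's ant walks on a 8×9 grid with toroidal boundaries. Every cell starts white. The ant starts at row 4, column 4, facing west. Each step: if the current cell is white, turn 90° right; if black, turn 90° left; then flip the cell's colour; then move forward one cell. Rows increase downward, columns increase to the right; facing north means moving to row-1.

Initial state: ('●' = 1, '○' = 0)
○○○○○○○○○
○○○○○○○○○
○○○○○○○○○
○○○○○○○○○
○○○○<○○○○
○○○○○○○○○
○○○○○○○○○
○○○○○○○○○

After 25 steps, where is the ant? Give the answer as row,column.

[0] ○○○○○○○○○
○○○○○○○○○
○○○○○○○○○
○○○○○○○○○
○○○○<○○○○
○○○○○○○○○
○○○○○○○○○
○○○○○○○○○
[1] ○○○○○○○○○
○○○○○○○○○
○○○○○○○○○
○○○○^○○○○
○○○○●○○○○
○○○○○○○○○
○○○○○○○○○
○○○○○○○○○
[2] ○○○○○○○○○
○○○○○○○○○
○○○○○○○○○
○○○○●>○○○
○○○○●○○○○
○○○○○○○○○
○○○○○○○○○
○○○○○○○○○
[3] ○○○○○○○○○
○○○○○○○○○
○○○○○○○○○
○○○○●●○○○
○○○○●v○○○
○○○○○○○○○
○○○○○○○○○
○○○○○○○○○
[4] ○○○○○○○○○
○○○○○○○○○
○○○○○○○○○
○○○○●●○○○
○○○○<●○○○
○○○○○○○○○
○○○○○○○○○
○○○○○○○○○
[5] ○○○○○○○○○
○○○○○○○○○
○○○○○○○○○
○○○○●●○○○
○○○○○●○○○
○○○○v○○○○
○○○○○○○○○
○○○○○○○○○
[6] ○○○○○○○○○
○○○○○○○○○
○○○○○○○○○
○○○○●●○○○
○○○○○●○○○
○○○<●○○○○
○○○○○○○○○
○○○○○○○○○
[7] ○○○○○○○○○
○○○○○○○○○
○○○○○○○○○
○○○○●●○○○
○○○^○●○○○
○○○●●○○○○
○○○○○○○○○
○○○○○○○○○
[8] ○○○○○○○○○
○○○○○○○○○
○○○○○○○○○
○○○○●●○○○
○○○●>●○○○
○○○●●○○○○
○○○○○○○○○
○○○○○○○○○
[9] ○○○○○○○○○
○○○○○○○○○
○○○○○○○○○
○○○○●●○○○
○○○●●●○○○
○○○●v○○○○
○○○○○○○○○
○○○○○○○○○
[10] ○○○○○○○○○
○○○○○○○○○
○○○○○○○○○
○○○○●●○○○
○○○●●●○○○
○○○●○>○○○
○○○○○○○○○
○○○○○○○○○
[11] ○○○○○○○○○
○○○○○○○○○
○○○○○○○○○
○○○○●●○○○
○○○●●●○○○
○○○●○●○○○
○○○○○v○○○
○○○○○○○○○
[12] ○○○○○○○○○
○○○○○○○○○
○○○○○○○○○
○○○○●●○○○
○○○●●●○○○
○○○●○●○○○
○○○○<●○○○
○○○○○○○○○
[13] ○○○○○○○○○
○○○○○○○○○
○○○○○○○○○
○○○○●●○○○
○○○●●●○○○
○○○●^●○○○
○○○○●●○○○
○○○○○○○○○
[14] ○○○○○○○○○
○○○○○○○○○
○○○○○○○○○
○○○○●●○○○
○○○●●●○○○
○○○●●>○○○
○○○○●●○○○
○○○○○○○○○
[15] ○○○○○○○○○
○○○○○○○○○
○○○○○○○○○
○○○○●●○○○
○○○●●^○○○
○○○●●○○○○
○○○○●●○○○
○○○○○○○○○
[16] ○○○○○○○○○
○○○○○○○○○
○○○○○○○○○
○○○○●●○○○
○○○●<○○○○
○○○●●○○○○
○○○○●●○○○
○○○○○○○○○
[17] ○○○○○○○○○
○○○○○○○○○
○○○○○○○○○
○○○○●●○○○
○○○●○○○○○
○○○●v○○○○
○○○○●●○○○
○○○○○○○○○
[18] ○○○○○○○○○
○○○○○○○○○
○○○○○○○○○
○○○○●●○○○
○○○●○○○○○
○○○●○>○○○
○○○○●●○○○
○○○○○○○○○
[19] ○○○○○○○○○
○○○○○○○○○
○○○○○○○○○
○○○○●●○○○
○○○●○○○○○
○○○●○●○○○
○○○○●v○○○
○○○○○○○○○
[20] ○○○○○○○○○
○○○○○○○○○
○○○○○○○○○
○○○○●●○○○
○○○●○○○○○
○○○●○●○○○
○○○○●○>○○
○○○○○○○○○
[21] ○○○○○○○○○
○○○○○○○○○
○○○○○○○○○
○○○○●●○○○
○○○●○○○○○
○○○●○●○○○
○○○○●○●○○
○○○○○○v○○
[22] ○○○○○○○○○
○○○○○○○○○
○○○○○○○○○
○○○○●●○○○
○○○●○○○○○
○○○●○●○○○
○○○○●○●○○
○○○○○<●○○
[23] ○○○○○○○○○
○○○○○○○○○
○○○○○○○○○
○○○○●●○○○
○○○●○○○○○
○○○●○●○○○
○○○○●^●○○
○○○○○●●○○
[24] ○○○○○○○○○
○○○○○○○○○
○○○○○○○○○
○○○○●●○○○
○○○●○○○○○
○○○●○●○○○
○○○○●●>○○
○○○○○●●○○
[25] ○○○○○○○○○
○○○○○○○○○
○○○○○○○○○
○○○○●●○○○
○○○●○○○○○
○○○●○●^○○
○○○○●●○○○
○○○○○●●○○

5,6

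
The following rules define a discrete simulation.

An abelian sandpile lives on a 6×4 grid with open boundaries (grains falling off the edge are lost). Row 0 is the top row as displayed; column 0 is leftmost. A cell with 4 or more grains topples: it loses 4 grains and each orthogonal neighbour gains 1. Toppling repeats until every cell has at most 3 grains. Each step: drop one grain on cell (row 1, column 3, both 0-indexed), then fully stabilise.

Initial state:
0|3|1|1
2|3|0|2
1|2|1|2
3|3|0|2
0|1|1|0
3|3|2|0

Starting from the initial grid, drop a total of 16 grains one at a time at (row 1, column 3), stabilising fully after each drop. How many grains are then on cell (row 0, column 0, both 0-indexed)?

0) 0|3|1|1
2|3|0|2
1|2|1|2
3|3|0|2
0|1|1|0
3|3|2|0
1) 0|3|1|1
2|3|0|3
1|2|1|2
3|3|0|2
0|1|1|0
3|3|2|0
2) 0|3|1|2
2|3|1|0
1|2|1|3
3|3|0|2
0|1|1|0
3|3|2|0
3) 0|3|1|2
2|3|1|1
1|2|1|3
3|3|0|2
0|1|1|0
3|3|2|0
4) 0|3|1|2
2|3|1|2
1|2|1|3
3|3|0|2
0|1|1|0
3|3|2|0
5) 0|3|1|2
2|3|1|3
1|2|1|3
3|3|0|2
0|1|1|0
3|3|2|0
6) 0|3|1|3
2|3|2|1
1|2|2|0
3|3|0|3
0|1|1|0
3|3|2|0
7) 0|3|1|3
2|3|2|2
1|2|2|0
3|3|0|3
0|1|1|0
3|3|2|0
8) 0|3|1|3
2|3|2|3
1|2|2|0
3|3|0|3
0|1|1|0
3|3|2|0
9) 0|3|2|0
2|3|3|1
1|2|2|1
3|3|0|3
0|1|1|0
3|3|2|0
10) 0|3|2|0
2|3|3|2
1|2|2|1
3|3|0|3
0|1|1|0
3|3|2|0
11) 0|3|2|0
2|3|3|3
1|2|2|1
3|3|0|3
0|1|1|0
3|3|2|0
12) 1|1|0|2
3|1|2|1
1|3|3|2
3|3|0|3
0|1|1|0
3|3|2|0
13) 1|1|0|2
3|1|2|2
1|3|3|2
3|3|0|3
0|1|1|0
3|3|2|0
14) 1|1|0|2
3|1|2|3
1|3|3|2
3|3|0|3
0|1|1|0
3|3|2|0
15) 1|1|0|3
3|1|3|0
1|3|3|3
3|3|0|3
0|1|1|0
3|3|2|0
16) 1|1|0|3
3|1|3|1
1|3|3|3
3|3|0|3
0|1|1|0
3|3|2|0

1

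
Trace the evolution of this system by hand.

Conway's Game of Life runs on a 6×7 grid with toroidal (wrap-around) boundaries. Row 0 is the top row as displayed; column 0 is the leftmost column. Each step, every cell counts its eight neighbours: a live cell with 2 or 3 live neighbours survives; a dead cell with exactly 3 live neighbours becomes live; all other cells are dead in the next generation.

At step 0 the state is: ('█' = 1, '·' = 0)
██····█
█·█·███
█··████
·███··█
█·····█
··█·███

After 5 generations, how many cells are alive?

2

step 0: ██····█
█·█·███
█··████
·███··█
█·····█
··█·███
step 1: ··█····
··█····
·······
·███···
····█··
·······
step 2: ·······
·······
·█·█···
··██···
··██···
·······
step 3: ·······
·······
···█···
·█··█··
··██···
·······
step 4: ·······
·······
·······
····█··
··██···
·······
step 5: ·······
·······
·······
···█···
···█···
·······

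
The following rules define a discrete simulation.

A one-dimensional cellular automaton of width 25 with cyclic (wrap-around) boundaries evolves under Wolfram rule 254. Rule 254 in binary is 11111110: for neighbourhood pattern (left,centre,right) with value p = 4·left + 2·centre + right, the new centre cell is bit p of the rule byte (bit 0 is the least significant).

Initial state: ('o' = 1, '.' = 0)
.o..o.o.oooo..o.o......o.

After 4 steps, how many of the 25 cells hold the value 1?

t=0: .o..o.o.oooo..o.o......o.
t=1: oooooooooooooooooo....ooo
t=2: ooooooooooooooooooo..oooo
t=3: ooooooooooooooooooooooooo
t=4: ooooooooooooooooooooooooo

25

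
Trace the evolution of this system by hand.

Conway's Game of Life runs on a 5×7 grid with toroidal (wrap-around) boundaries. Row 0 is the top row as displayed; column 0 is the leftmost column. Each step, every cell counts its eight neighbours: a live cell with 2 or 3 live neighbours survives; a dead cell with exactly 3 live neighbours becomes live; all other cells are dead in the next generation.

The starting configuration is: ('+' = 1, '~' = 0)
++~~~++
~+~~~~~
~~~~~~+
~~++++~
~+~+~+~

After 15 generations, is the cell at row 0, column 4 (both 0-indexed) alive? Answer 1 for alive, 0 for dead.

0

gen 0: ++~~~++
~+~~~~~
~~~~~~+
~~++++~
~+~+~+~
gen 1: ~+~~+++
~+~~~+~
~~++++~
~~++~++
~+~+~~~
gen 2: ~+~~+++
++~~~~~
~+~~~~~
~+~~~++
~+~+~~~
gen 3: ~+~~+++
~++~~++
~++~~~+
~+~~~~~
~+~~~~~
gen 4: ~+~~+~+
~~~++~~
~~~~~++
~+~~~~~
~++~~+~
gen 5: ++~~+~~
+~~++~+
~~~~++~
+++~~++
~++~~+~
gen 6: ~~~~+~~
++~+~~+
~~+~~~~
+~++~~~
~~~+++~
gen 7: +~+~~~+
++++~~~
~~~~~~+
~++~~~~
~~+~~+~
gen 8: +~~~~~+
~~++~~~
~~~+~~~
~++~~~~
+~++~~+
gen 9: +~~~~~+
~~++~~~
~+~+~~~
++~~~~~
~~++~~+
gen 10: ++~~~~+
++++~~~
++~+~~~
++~+~~~
~~+~~~+
gen 11: ~~~+~~+
~~~+~~~
~~~++~+
~~~+~~+
~~+~~~+
gen 12: ~~++~~~
~~++~+~
~~++++~
+~+++~+
+~++~++
gen 13: ~~~~~+~
~+~~~+~
~~~~~~~
+~~~~~~
+~~~~+~
gen 14: ~~~~++~
~~~~~~~
~~~~~~~
~~~~~~+
~~~~~~~
gen 15: ~~~~~~~
~~~~~~~
~~~~~~~
~~~~~~~
~~~~~+~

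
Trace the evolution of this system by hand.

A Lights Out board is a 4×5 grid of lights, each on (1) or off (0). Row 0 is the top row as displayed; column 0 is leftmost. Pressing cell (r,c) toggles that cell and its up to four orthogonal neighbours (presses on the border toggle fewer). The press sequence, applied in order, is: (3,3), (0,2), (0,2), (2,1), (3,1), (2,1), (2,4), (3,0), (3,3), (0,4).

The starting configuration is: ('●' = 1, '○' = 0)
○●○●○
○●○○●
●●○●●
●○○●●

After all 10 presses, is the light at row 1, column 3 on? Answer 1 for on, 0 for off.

0

[0] ○●○●○
○●○○●
●●○●●
●○○●●
[1] ○●○●○
○●○○●
●●○○●
●○●○○
[2] ○○●○○
○●●○●
●●○○●
●○●○○
[3] ○●○●○
○●○○●
●●○○●
●○●○○
[4] ○●○●○
○○○○●
○○●○●
●●●○○
[5] ○●○●○
○○○○●
○●●○●
○○○○○
[6] ○●○●○
○●○○●
●○○○●
○●○○○
[7] ○●○●○
○●○○○
●○○●○
○●○○●
[8] ○●○●○
○●○○○
○○○●○
●○○○●
[9] ○●○●○
○●○○○
○○○○○
●○●●○
[10] ○●○○●
○●○○●
○○○○○
●○●●○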